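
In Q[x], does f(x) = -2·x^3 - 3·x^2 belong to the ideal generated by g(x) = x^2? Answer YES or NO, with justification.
YES

In Q[x] the ideal (g) consists of all multiples of g, so f ∈ (g) iff g | f, i.e. iff the remainder of f on division by g is 0. Divide f by g (g is monic, so eliminate the leading term of the running remainder at each step):
  leading term -2·x^3: subtract (-2·x)·g(x) = -2·x^3, leaving -3·x^2
  leading term -3·x^2: subtract (-3)·g(x) = -3·x^2, leaving 0
The remainder is 0, so f(x) = g(x) · h(x) with h(x) = -2·x - 3. Hence g | f, i.e. f ∈ (g).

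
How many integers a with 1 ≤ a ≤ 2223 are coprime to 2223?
1296

The number of a ∈ {1, ..., 2223} with gcd(a, 2223) = 1 is by definition Euler's totient φ(2223). φ is multiplicative, with φ(p^e) = p^e − p^(e−1). Factorise 2223 = 3^2 · 13 · 19. Then
  φ(2223) = (3^2 − 3^1) · (13 − 1) · (19 − 1) = 6 · 12 · 18 = 1296.
So there are 1296 such integers.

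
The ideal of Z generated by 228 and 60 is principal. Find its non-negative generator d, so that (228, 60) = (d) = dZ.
(228, 60) = (12); d = 12

In the PID Z, (a, b) is generated by gcd(a, b). Compute gcd(228, 60) with the extended Euclidean algorithm, tracking rows (r, s, t) with s·228 + t·60 = r:
  row A: (228, 1, 0)   [1·228 + 0·60 = 228]
  row B: (60, 0, 1)   [0·228 + 1·60 = 60]
  228 = 3·60 + 48   → row C = row A − 3·row B = (48, 1, −3)   [check: 1·228 − 3·60 = 48]
  60 = 1·48 + 12   → row D = row B − 1·row C = (12, −1, 4)   [check: −1·228 + 4·60 = 12]
  48 = 4·12 + 0   → remainder 0, stop. gcd = 12 (last nonzero row D).
So gcd(228, 60) = 12, with Bézout identity −1·228 + 4·60 = 12. Containment (⊇): the Bézout identity exhibits 12 as an element of (228, 60), giving (12) ⊆ (228, 60). Containment (⊆): since 12 | 228 and 12 | 60 (228 = 12·19, 60 = 12·5), every Z-linear combination of 228 and 60 is divisible by 12, so (228, 60) ⊆ (12). Therefore (228, 60) = (12), d = 12.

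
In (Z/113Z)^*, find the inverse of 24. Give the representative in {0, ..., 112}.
Apply the extended Euclidean algorithm to (113, 24), tracking rows (r, s, t) with s·113 + t·24 = r. Each division r_prev = q·r_cur + r_new produces the new row as (previous row) − q·(current row):
  row A: (113, 1, 0)   [1·113 + 0·24 = 113]
  row B: (24, 0, 1)   [0·113 + 1·24 = 24]
  113 = 4·24 + 17   → row C = row A − 4·row B = (17, 1, −4)   [check: 1·113 − 4·24 = 17]
  24 = 1·17 + 7   → row D = row B − 1·row C = (7, −1, 5)   [check: −1·113 + 5·24 = 7]
  17 = 2·7 + 3   → row E = row C − 2·row D = (3, 3, −14)   [check: 3·113 − 14·24 = 3]
  7 = 2·3 + 1   → row F = row D − 2·row E = (1, −7, 33)   [check: −7·113 + 33·24 = 1]
  3 = 3·1 + 0   → remainder 0, stop. gcd = 1 (last nonzero row F).
The gcd is 1, so 24 is invertible mod 113. The last nonzero row gives −7·113 + 33·24 = 1, so t = 33. So 24^(−1) ≡ 33 (mod 113). Verify: 24 · 33 = 792 ≡ 1 (mod 113). ✓

Final answer: 24^(−1) ≡ 33 (mod 113)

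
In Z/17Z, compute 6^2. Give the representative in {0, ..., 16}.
Use repeated squaring. Binary(2) = 10. Walk through the bits of the exponent 2 left-to-right: at each bit after the leading one, square the running value, then multiply by 6 if the bit is 1 (always reducing mod 17):
  bit 1 = 1 (leading): start with 6.
  bit 2 = 0: square 6^2 = 36 ≡ 2 (mod 17).
Final value: 6^2 ≡ 2 (mod 17).

Final answer: 2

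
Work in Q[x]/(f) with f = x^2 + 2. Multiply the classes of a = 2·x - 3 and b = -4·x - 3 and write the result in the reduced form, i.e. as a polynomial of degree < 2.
a · b ≡ 6·x + 25 (mod f(x))

First multiply in Q[x] without reducing: a · b = -8·x^2 + 6·x + 9. Now divide by f(x) = x^2 + 2, eliminating the leading term at each step:
  leading term -8·x^2: subtract (-8)·f(x) = -8·x^2 - 16, leaving 6·x + 25
The degree is now < 2, so this is the remainder. Hence a · b ≡ 6·x + 25 in Q[x]/(f).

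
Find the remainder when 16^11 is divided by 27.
13

Use repeated squaring. Binary(11) = 1011. Walk through the bits of the exponent 11 left-to-right: at each bit after the leading one, square the running value, then multiply by 16 if the bit is 1 (always reducing mod 27):
  bit 1 = 1 (leading): start with 16.
  bit 2 = 0: square 16^2 = 256 ≡ 13 (mod 27).
  bit 3 = 1: square 13^2 = 169 ≡ 7; bit is 1, so multiply 7·16 = 112 ≡ 4 (mod 27).
  bit 4 = 1: square 4^2 = 16; bit is 1, so multiply 16·16 = 256 ≡ 13 (mod 27).
Final value: 16^11 ≡ 13 (mod 27).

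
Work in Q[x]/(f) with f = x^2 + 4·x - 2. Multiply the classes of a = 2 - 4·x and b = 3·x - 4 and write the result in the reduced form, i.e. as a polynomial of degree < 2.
a · b ≡ 70·x - 32 (mod f(x))

First multiply in Q[x] without reducing: a · b = -12·x^2 + 22·x - 8. Now divide by f(x) = x^2 + 4·x - 2, eliminating the leading term at each step:
  leading term -12·x^2: subtract (-12)·f(x) = -12·x^2 - 48·x + 24, leaving 70·x - 32
The degree is now < 2, so this is the remainder. Hence a · b ≡ 70·x - 32 in Q[x]/(f).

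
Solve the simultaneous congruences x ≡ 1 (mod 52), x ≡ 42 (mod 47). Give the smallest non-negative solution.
The moduli 52, 47 are pairwise coprime, so by the CRT there is a unique solution mod 52·47 = 2444.
Solve by successive substitution. Start with x ≡ 1 (mod 52).
  Combine with x ≡ 42 (mod 47): write x = 1 + 52·t and require 1 + 52·t ≡ 42 (mod 47), i.e. 52·t ≡ 42 − 1 ≡ 41 (mod 47). Since 52^(−1) ≡ 19 (mod 47) (52 ≡ 5 (mod 47)), t ≡ 19·41 ≡ 27 (mod 47). So x ≡ 1 + 52·27 = 1405 (mod 2444).
Unique solution in [0, 2444): x = 1405.

Final answer: x ≡ 1405 (mod 2444); the representative in [0, 2444) is 1405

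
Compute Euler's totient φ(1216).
φ is multiplicative, with φ(p^e) = p^e − p^(e−1). Factorise 1216 = 2^6 · 19. Then
  φ(1216) = (2^6 − 2^5) · (19 − 1) = 32 · 18 = 576.

Final answer: φ(1216) = 576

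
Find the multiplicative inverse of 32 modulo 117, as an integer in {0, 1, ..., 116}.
32^(−1) ≡ 11 (mod 117)

Apply the extended Euclidean algorithm to (117, 32), tracking rows (r, s, t) with s·117 + t·32 = r. Each division r_prev = q·r_cur + r_new produces the new row as (previous row) − q·(current row):
  row A: (117, 1, 0)   [1·117 + 0·32 = 117]
  row B: (32, 0, 1)   [0·117 + 1·32 = 32]
  117 = 3·32 + 21   → row C = row A − 3·row B = (21, 1, −3)   [check: 1·117 − 3·32 = 21]
  32 = 1·21 + 11   → row D = row B − 1·row C = (11, −1, 4)   [check: −1·117 + 4·32 = 11]
  21 = 1·11 + 10   → row E = row C − 1·row D = (10, 2, −7)   [check: 2·117 − 7·32 = 10]
  11 = 1·10 + 1   → row F = row D − 1·row E = (1, −3, 11)   [check: −3·117 + 11·32 = 1]
  10 = 10·1 + 0   → remainder 0, stop. gcd = 1 (last nonzero row F).
The gcd is 1, so 32 is invertible mod 117. The last nonzero row gives −3·117 + 11·32 = 1, so t = 11. So 32^(−1) ≡ 11 (mod 117). Verify: 32 · 11 = 352 ≡ 1 (mod 117). ✓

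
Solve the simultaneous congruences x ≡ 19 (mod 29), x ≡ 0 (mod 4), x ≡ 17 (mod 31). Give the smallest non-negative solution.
The moduli 29, 4, 31 are pairwise coprime, so by the CRT there is a unique solution mod 29·4·31 = 3596.
Solve by successive substitution. Start with x ≡ 19 (mod 29).
  Combine with x ≡ 0 (mod 4): write x = 19 + 29·t and require 19 + 29·t ≡ 0 (mod 4), i.e. 29·t ≡ 0 − 19 ≡ 1 (mod 4). Since 29^(−1) ≡ 1 (mod 4) (29 ≡ 1 (mod 4)), t ≡ 1·1 ≡ 1 (mod 4). So x ≡ 19 + 29·1 = 48 (mod 116).
  Combine with x ≡ 17 (mod 31): write x = 48 + 116·t and require 48 + 116·t ≡ 17 (mod 31), i.e. 116·t ≡ 17 − 48 ≡ 0 (mod 31). Since 116^(−1) ≡ 27 (mod 31) (116 ≡ 23 (mod 31)), t ≡ 27·0 ≡ 0 (mod 31). So x ≡ 48 + 116·0 = 48 (mod 3596).
Unique solution in [0, 3596): x = 48.

Final answer: x ≡ 48 (mod 3596); the representative in [0, 3596) is 48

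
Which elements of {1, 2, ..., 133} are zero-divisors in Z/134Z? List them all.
nonzero zero-divisors of Z/134Z = {2, 4, 6, 8, 10, 12, 14, 16, 18, 20, 22, 24, 26, 28, 30, 32, 34, 36, 38, 40, 42, 44, 46, 48, 50, 52, 54, 56, 58, 60, 62, 64, 66, 67, 68, 70, 72, 74, 76, 78, 80, 82, 84, 86, 88, 90, 92, 94, 96, 98, 100, 102, 104, 106, 108, 110, 112, 114, 116, 118, 120, 122, 124, 126, 128, 130, 132}

An element a ∈ Z/134Z (with a ≠ 0) is a zero-divisor iff gcd(a, 134) > 1 (because a is a unit precisely when gcd(a, n) = 1, and in Z/nZ every nonzero, non-unit element is a zero-divisor). Scan a = 1, ..., 133 and keep those with gcd(a, 134) > 1:
  gcd(2, 134) = 2, gcd(4, 134) = 2, gcd(6, 134) = 2, gcd(8, 134) = 2, gcd(10, 134) = 2, gcd(12, 134) = 2, gcd(14, 134) = 2, gcd(16, 134) = 2, gcd(18, 134) = 2, gcd(20, 134) = 2, gcd(22, 134) = 2, gcd(24, 134) = 2, gcd(26, 134) = 2, gcd(28, 134) = 2, gcd(30, 134) = 2, gcd(32, 134) = 2, gcd(34, 134) = 2, gcd(36, 134) = 2, gcd(38, 134) = 2, gcd(40, 134) = 2, gcd(42, 134) = 2, gcd(44, 134) = 2, gcd(46, 134) = 2, gcd(48, 134) = 2, gcd(50, 134) = 2, gcd(52, 134) = 2, gcd(54, 134) = 2, gcd(56, 134) = 2, gcd(58, 134) = 2, gcd(60, 134) = 2, gcd(62, 134) = 2, gcd(64, 134) = 2, gcd(66, 134) = 2, gcd(67, 134) = 67, gcd(68, 134) = 2, gcd(70, 134) = 2, gcd(72, 134) = 2, gcd(74, 134) = 2, gcd(76, 134) = 2, gcd(78, 134) = 2, gcd(80, 134) = 2, gcd(82, 134) = 2, gcd(84, 134) = 2, gcd(86, 134) = 2, gcd(88, 134) = 2, gcd(90, 134) = 2, gcd(92, 134) = 2, gcd(94, 134) = 2, gcd(96, 134) = 2, gcd(98, 134) = 2, gcd(100, 134) = 2, gcd(102, 134) = 2, gcd(104, 134) = 2, gcd(106, 134) = 2, gcd(108, 134) = 2, gcd(110, 134) = 2, gcd(112, 134) = 2, gcd(114, 134) = 2, gcd(116, 134) = 2, gcd(118, 134) = 2, gcd(120, 134) = 2, gcd(122, 134) = 2, gcd(124, 134) = 2, gcd(126, 134) = 2, gcd(128, 134) = 2, gcd(130, 134) = 2, gcd(132, 134) = 2.
All other a ∈ {1, ..., 133} have gcd(a, 134) = 1 and are units. So the nonzero zero-divisors are exactly the 67 values of a appearing in this scan.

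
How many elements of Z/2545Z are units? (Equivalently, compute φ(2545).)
An element a ∈ Z/2545Z is a unit iff gcd(a, 2545) = 1, so the number of units is φ(2545). φ is multiplicative, with φ(p^e) = p^e − p^(e−1). Factorise 2545 = 5 · 509. Then
  φ(2545) = (5 − 1) · (509 − 1) = 4 · 508 = 2032.

Final answer: Z/2545Z has φ(2545) = 2032 units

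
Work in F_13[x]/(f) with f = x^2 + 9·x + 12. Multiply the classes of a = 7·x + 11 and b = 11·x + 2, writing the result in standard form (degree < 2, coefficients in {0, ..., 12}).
Multiply as integer polynomials: a · b = 77·x^2 + 135·x + 22. Reducing coefficients mod 13: a · b ≡ 12·x^2 + 5·x + 9. Now divide by f(x) = x^2 + 9·x + 12 in F_13[x], eliminating the leading term at each step:
  leading term 12·x^2: subtract (12)·f(x) = 12·x^2 + 4·x + 1, leaving x + 8 (coefficients mod 13)
The degree is now < 2, so this is the remainder. Hence a · b ≡ x + 8 in F_13[x]/(f).

Final answer: a · b ≡ x + 8 (mod f(x))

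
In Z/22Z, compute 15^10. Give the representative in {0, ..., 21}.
1

Use repeated squaring. Binary(10) = 1010. Walk through the bits of the exponent 10 left-to-right: at each bit after the leading one, square the running value, then multiply by 15 if the bit is 1 (always reducing mod 22):
  bit 1 = 1 (leading): start with 15.
  bit 2 = 0: square 15^2 = 225 ≡ 5 (mod 22).
  bit 3 = 1: square 5^2 = 25 ≡ 3; bit is 1, so multiply 3·15 = 45 ≡ 1 (mod 22).
  bit 4 = 0: square 1^2 = 1 (mod 22).
Final value: 15^10 ≡ 1 (mod 22).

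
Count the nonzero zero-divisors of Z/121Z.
Z/121Z has 10 nonzero zero-divisors

In Z/121Z each nonzero element is either a unit (gcd with 121 is 1) or a zero-divisor (gcd > 1). The number of units is φ(121): factorise 121 = 11^2, so φ(121) = (11^2 − 11^1) = 110 = 110. The nonzero elements number 121 − 1 = 120. Hence the nonzero zero-divisors number 120 − 110 = 10.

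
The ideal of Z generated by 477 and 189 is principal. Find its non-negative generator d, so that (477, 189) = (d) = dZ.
In the PID Z, (a, b) is generated by gcd(a, b). Compute gcd(477, 189) with the extended Euclidean algorithm, tracking rows (r, s, t) with s·477 + t·189 = r:
  row A: (477, 1, 0)   [1·477 + 0·189 = 477]
  row B: (189, 0, 1)   [0·477 + 1·189 = 189]
  477 = 2·189 + 99   → row C = row A − 2·row B = (99, 1, −2)   [check: 1·477 − 2·189 = 99]
  189 = 1·99 + 90   → row D = row B − 1·row C = (90, −1, 3)   [check: −1·477 + 3·189 = 90]
  99 = 1·90 + 9   → row E = row C − 1·row D = (9, 2, −5)   [check: 2·477 − 5·189 = 9]
  90 = 10·9 + 0   → remainder 0, stop. gcd = 9 (last nonzero row E).
So gcd(477, 189) = 9, with Bézout identity 2·477 − 5·189 = 9. Containment (⊇): the Bézout identity exhibits 9 as an element of (477, 189), giving (9) ⊆ (477, 189). Containment (⊆): since 9 | 477 and 9 | 189 (477 = 9·53, 189 = 9·21), every Z-linear combination of 477 and 189 is divisible by 9, so (477, 189) ⊆ (9). Therefore (477, 189) = (9), d = 9.

Final answer: (477, 189) = (9); d = 9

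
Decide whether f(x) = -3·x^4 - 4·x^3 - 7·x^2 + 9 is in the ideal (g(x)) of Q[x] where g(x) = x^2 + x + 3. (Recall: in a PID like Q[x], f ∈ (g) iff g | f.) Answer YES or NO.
YES

In Q[x] the ideal (g) consists of all multiples of g, so f ∈ (g) iff g | f, i.e. iff the remainder of f on division by g is 0. Divide f by g (g is monic, so eliminate the leading term of the running remainder at each step):
  leading term -3·x^4: subtract (-3·x^2)·g(x) = -3·x^4 - 3·x^3 - 9·x^2, leaving -x^3 + 2·x^2 + 9
  leading term -x^3: subtract (-x)·g(x) = -x^3 - x^2 - 3·x, leaving 3·x^2 + 3·x + 9
  leading term 3·x^2: subtract (3)·g(x) = 3·x^2 + 3·x + 9, leaving 0
The remainder is 0, so f(x) = g(x) · h(x) with h(x) = -3·x^2 - x + 3. Hence g | f, i.e. f ∈ (g).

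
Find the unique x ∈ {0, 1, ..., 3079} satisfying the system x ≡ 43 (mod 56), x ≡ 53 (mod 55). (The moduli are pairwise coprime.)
The moduli 56, 55 are pairwise coprime, so by the CRT there is a unique solution mod 56·55 = 3080.
Solve by successive substitution. Start with x ≡ 43 (mod 56).
  Combine with x ≡ 53 (mod 55): write x = 43 + 56·t and require 43 + 56·t ≡ 53 (mod 55), i.e. 56·t ≡ 53 − 43 ≡ 10 (mod 55). Since 56^(−1) ≡ 1 (mod 55) (56 ≡ 1 (mod 55)), t ≡ 1·10 ≡ 10 (mod 55). So x ≡ 43 + 56·10 = 603 (mod 3080).
Unique solution in [0, 3080): x = 603.

Final answer: x ≡ 603 (mod 3080); the representative in [0, 3080) is 603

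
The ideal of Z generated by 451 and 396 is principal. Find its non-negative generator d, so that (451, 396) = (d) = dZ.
In the PID Z, (a, b) is generated by gcd(a, b). Compute gcd(451, 396) with the extended Euclidean algorithm, tracking rows (r, s, t) with s·451 + t·396 = r:
  row A: (451, 1, 0)   [1·451 + 0·396 = 451]
  row B: (396, 0, 1)   [0·451 + 1·396 = 396]
  451 = 1·396 + 55   → row C = row A − 1·row B = (55, 1, −1)   [check: 1·451 − 1·396 = 55]
  396 = 7·55 + 11   → row D = row B − 7·row C = (11, −7, 8)   [check: −7·451 + 8·396 = 11]
  55 = 5·11 + 0   → remainder 0, stop. gcd = 11 (last nonzero row D).
So gcd(451, 396) = 11, with Bézout identity −7·451 + 8·396 = 11. Containment (⊇): the Bézout identity exhibits 11 as an element of (451, 396), giving (11) ⊆ (451, 396). Containment (⊆): since 11 | 451 and 11 | 396 (451 = 11·41, 396 = 11·36), every Z-linear combination of 451 and 396 is divisible by 11, so (451, 396) ⊆ (11). Therefore (451, 396) = (11), d = 11.

Final answer: (451, 396) = (11); d = 11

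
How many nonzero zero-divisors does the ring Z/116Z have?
Z/116Z has 59 nonzero zero-divisors

In Z/116Z each nonzero element is either a unit (gcd with 116 is 1) or a zero-divisor (gcd > 1). The number of units is φ(116): factorise 116 = 2^2 · 29, so φ(116) = (2^2 − 2^1) · (29 − 1) = 2 · 28 = 56. The nonzero elements number 116 − 1 = 115. Hence the nonzero zero-divisors number 115 − 56 = 59.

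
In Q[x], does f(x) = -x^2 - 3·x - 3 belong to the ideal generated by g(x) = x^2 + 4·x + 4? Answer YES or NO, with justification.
In Q[x] the ideal (g) consists of all multiples of g, so f ∈ (g) iff g | f, i.e. iff the remainder of f on division by g is 0. Divide f by g (g is monic, so eliminate the leading term of the running remainder at each step):
  leading term -x^2: subtract (-1)·g(x) = -x^2 - 4·x - 4, leaving x + 1
The remainder r(x) = x + 1 ≠ 0 (and deg r < deg g), so g ∤ f, i.e. f ∉ (g).

Final answer: NO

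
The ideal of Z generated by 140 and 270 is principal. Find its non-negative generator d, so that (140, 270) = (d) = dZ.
(140, 270) = (10); d = 10

In the PID Z, (a, b) is generated by gcd(a, b). Compute gcd(270, 140) with the extended Euclidean algorithm, tracking rows (r, s, t) with s·270 + t·140 = r:
  row A: (270, 1, 0)   [1·270 + 0·140 = 270]
  row B: (140, 0, 1)   [0·270 + 1·140 = 140]
  270 = 1·140 + 130   → row C = row A − 1·row B = (130, 1, −1)   [check: 1·270 − 1·140 = 130]
  140 = 1·130 + 10   → row D = row B − 1·row C = (10, −1, 2)   [check: −1·270 + 2·140 = 10]
  130 = 13·10 + 0   → remainder 0, stop. gcd = 10 (last nonzero row D).
So gcd(140, 270) = 10, with Bézout identity −1·270 + 2·140 = 10. Containment (⊇): the Bézout identity exhibits 10 as an element of (140, 270), giving (10) ⊆ (140, 270). Containment (⊆): since 10 | 140 and 10 | 270 (140 = 10·14, 270 = 10·27), every Z-linear combination of 140 and 270 is divisible by 10, so (140, 270) ⊆ (10). Therefore (140, 270) = (10), d = 10.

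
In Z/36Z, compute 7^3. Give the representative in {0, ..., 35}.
Use repeated squaring. Binary(3) = 11. Walk through the bits of the exponent 3 left-to-right: at each bit after the leading one, square the running value, then multiply by 7 if the bit is 1 (always reducing mod 36):
  bit 1 = 1 (leading): start with 7.
  bit 2 = 1: square 7^2 = 49 ≡ 13; bit is 1, so multiply 13·7 = 91 ≡ 19 (mod 36).
Final value: 7^3 ≡ 19 (mod 36).

Final answer: 19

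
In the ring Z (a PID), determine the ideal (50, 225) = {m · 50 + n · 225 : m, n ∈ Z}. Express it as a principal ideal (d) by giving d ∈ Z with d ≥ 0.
In the PID Z, (a, b) is generated by gcd(a, b). Compute gcd(225, 50) with the extended Euclidean algorithm, tracking rows (r, s, t) with s·225 + t·50 = r:
  row A: (225, 1, 0)   [1·225 + 0·50 = 225]
  row B: (50, 0, 1)   [0·225 + 1·50 = 50]
  225 = 4·50 + 25   → row C = row A − 4·row B = (25, 1, −4)   [check: 1·225 − 4·50 = 25]
  50 = 2·25 + 0   → remainder 0, stop. gcd = 25 (last nonzero row C).
So gcd(50, 225) = 25, with Bézout identity 1·225 − 4·50 = 25. Containment (⊇): the Bézout identity exhibits 25 as an element of (50, 225), giving (25) ⊆ (50, 225). Containment (⊆): since 25 | 50 and 25 | 225 (50 = 25·2, 225 = 25·9), every Z-linear combination of 50 and 225 is divisible by 25, so (50, 225) ⊆ (25). Therefore (50, 225) = (25), d = 25.

Final answer: (50, 225) = (25); d = 25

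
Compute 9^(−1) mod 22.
Apply the extended Euclidean algorithm to (22, 9), tracking rows (r, s, t) with s·22 + t·9 = r. Each division r_prev = q·r_cur + r_new produces the new row as (previous row) − q·(current row):
  row A: (22, 1, 0)   [1·22 + 0·9 = 22]
  row B: (9, 0, 1)   [0·22 + 1·9 = 9]
  22 = 2·9 + 4   → row C = row A − 2·row B = (4, 1, −2)   [check: 1·22 − 2·9 = 4]
  9 = 2·4 + 1   → row D = row B − 2·row C = (1, −2, 5)   [check: −2·22 + 5·9 = 1]
  4 = 4·1 + 0   → remainder 0, stop. gcd = 1 (last nonzero row D).
The gcd is 1, so 9 is invertible mod 22. The last nonzero row gives −2·22 + 5·9 = 1, so t = 5. So 9^(−1) ≡ 5 (mod 22). Verify: 9 · 5 = 45 ≡ 1 (mod 22). ✓

Final answer: 9^(−1) ≡ 5 (mod 22)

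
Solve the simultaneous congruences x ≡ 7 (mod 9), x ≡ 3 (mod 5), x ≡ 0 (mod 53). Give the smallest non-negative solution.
x ≡ 583 (mod 2385); the representative in [0, 2385) is 583

The moduli 9, 5, 53 are pairwise coprime, so by the CRT there is a unique solution mod 9·5·53 = 2385.
Solve by successive substitution. Start with x ≡ 7 (mod 9).
  Combine with x ≡ 3 (mod 5): write x = 7 + 9·t and require 7 + 9·t ≡ 3 (mod 5), i.e. 9·t ≡ 3 − 7 ≡ 1 (mod 5). Since 9^(−1) ≡ 4 (mod 5) (9 ≡ 4 (mod 5)), t ≡ 4·1 ≡ 4 (mod 5). So x ≡ 7 + 9·4 = 43 (mod 45).
  Combine with x ≡ 0 (mod 53): write x = 43 + 45·t and require 43 + 45·t ≡ 0 (mod 53), i.e. 45·t ≡ 0 − 43 ≡ 10 (mod 53). Since 45^(−1) ≡ 33 (mod 53), t ≡ 33·10 ≡ 12 (mod 53). So x ≡ 43 + 45·12 = 583 (mod 2385).
Unique solution in [0, 2385): x = 583.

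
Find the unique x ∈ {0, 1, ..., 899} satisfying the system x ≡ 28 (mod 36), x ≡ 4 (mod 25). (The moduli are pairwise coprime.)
x ≡ 604 (mod 900); the representative in [0, 900) is 604

The moduli 36, 25 are pairwise coprime, so by the CRT there is a unique solution mod 36·25 = 900.
Solve by successive substitution. Start with x ≡ 28 (mod 36).
  Combine with x ≡ 4 (mod 25): write x = 28 + 36·t and require 28 + 36·t ≡ 4 (mod 25), i.e. 36·t ≡ 4 − 28 ≡ 1 (mod 25). Since 36^(−1) ≡ 16 (mod 25) (36 ≡ 11 (mod 25)), t ≡ 16·1 ≡ 16 (mod 25). So x ≡ 28 + 36·16 = 604 (mod 900).
Unique solution in [0, 900): x = 604.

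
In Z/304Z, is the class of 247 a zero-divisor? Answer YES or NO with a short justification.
YES

gcd(247, 304) = 19 > 1, so 247 is not a unit in Z/304Z. In Z/nZ every nonzero non-unit is a zero-divisor: explicitly, take b = 304/gcd = 16 ≠ 0 (mod 304); then 247·16 = 3952 = 13·304, i.e. 247·16 ≡ 0 (mod 304). So 247 is a zero-divisor.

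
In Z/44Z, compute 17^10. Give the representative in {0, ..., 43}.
1

Use repeated squaring. Binary(10) = 1010. Walk through the bits of the exponent 10 left-to-right: at each bit after the leading one, square the running value, then multiply by 17 if the bit is 1 (always reducing mod 44):
  bit 1 = 1 (leading): start with 17.
  bit 2 = 0: square 17^2 = 289 ≡ 25 (mod 44).
  bit 3 = 1: square 25^2 = 625 ≡ 9; bit is 1, so multiply 9·17 = 153 ≡ 21 (mod 44).
  bit 4 = 0: square 21^2 = 441 ≡ 1 (mod 44).
Final value: 17^10 ≡ 1 (mod 44).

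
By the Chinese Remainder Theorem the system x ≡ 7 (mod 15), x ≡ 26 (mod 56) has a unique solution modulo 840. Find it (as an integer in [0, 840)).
The moduli 15, 56 are pairwise coprime, so by the CRT there is a unique solution mod 15·56 = 840.
Solve by successive substitution. Start with x ≡ 7 (mod 15).
  Combine with x ≡ 26 (mod 56): write x = 7 + 15·t and require 7 + 15·t ≡ 26 (mod 56), i.e. 15·t ≡ 26 − 7 ≡ 19 (mod 56). Since 15^(−1) ≡ 15 (mod 56), t ≡ 15·19 ≡ 5 (mod 56). So x ≡ 7 + 15·5 = 82 (mod 840).
Unique solution in [0, 840): x = 82.

Final answer: x ≡ 82 (mod 840); the representative in [0, 840) is 82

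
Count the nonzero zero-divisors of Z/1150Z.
In Z/1150Z each nonzero element is either a unit (gcd with 1150 is 1) or a zero-divisor (gcd > 1). The number of units is φ(1150): factorise 1150 = 2 · 5^2 · 23, so φ(1150) = (2 − 1) · (5^2 − 5^1) · (23 − 1) = 1 · 20 · 22 = 440. The nonzero elements number 1150 − 1 = 1149. Hence the nonzero zero-divisors number 1149 − 440 = 709.

Final answer: Z/1150Z has 709 nonzero zero-divisors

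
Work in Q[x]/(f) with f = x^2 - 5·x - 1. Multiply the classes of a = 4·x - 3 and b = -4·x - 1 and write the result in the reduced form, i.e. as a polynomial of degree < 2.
a · b ≡ -72·x - 13 (mod f(x))

First multiply in Q[x] without reducing: a · b = -16·x^2 + 8·x + 3. Now divide by f(x) = x^2 - 5·x - 1, eliminating the leading term at each step:
  leading term -16·x^2: subtract (-16)·f(x) = -16·x^2 + 80·x + 16, leaving -72·x - 13
The degree is now < 2, so this is the remainder. Hence a · b ≡ -72·x - 13 in Q[x]/(f).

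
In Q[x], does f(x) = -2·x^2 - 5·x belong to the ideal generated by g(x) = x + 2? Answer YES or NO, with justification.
In Q[x] the ideal (g) consists of all multiples of g, so f ∈ (g) iff g | f, i.e. iff the remainder of f on division by g is 0. Divide f by g (g is monic, so eliminate the leading term of the running remainder at each step):
  leading term -2·x^2: subtract (-2·x)·g(x) = -2·x^2 - 4·x, leaving -x
  leading term -x: subtract (-1)·g(x) = -x - 2, leaving 2
The remainder r(x) = 2 ≠ 0 (and deg r < deg g), so g ∤ f, i.e. f ∉ (g).

Final answer: NO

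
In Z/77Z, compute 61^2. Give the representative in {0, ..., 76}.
Use repeated squaring. Binary(2) = 10. Walk through the bits of the exponent 2 left-to-right: at each bit after the leading one, square the running value, then multiply by 61 if the bit is 1 (always reducing mod 77):
  bit 1 = 1 (leading): start with 61.
  bit 2 = 0: square 61^2 = 3721 ≡ 25 (mod 77).
Final value: 61^2 ≡ 25 (mod 77).

Final answer: 25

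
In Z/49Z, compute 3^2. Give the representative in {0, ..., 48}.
Use repeated squaring. Binary(2) = 10. Walk through the bits of the exponent 2 left-to-right: at each bit after the leading one, square the running value, then multiply by 3 if the bit is 1 (always reducing mod 49):
  bit 1 = 1 (leading): start with 3.
  bit 2 = 0: square 3^2 = 9 (mod 49).
Final value: 3^2 ≡ 9 (mod 49).

Final answer: 9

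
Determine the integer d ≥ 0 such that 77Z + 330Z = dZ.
In the PID Z, (a, b) is generated by gcd(a, b). Compute gcd(330, 77) with the extended Euclidean algorithm, tracking rows (r, s, t) with s·330 + t·77 = r:
  row A: (330, 1, 0)   [1·330 + 0·77 = 330]
  row B: (77, 0, 1)   [0·330 + 1·77 = 77]
  330 = 4·77 + 22   → row C = row A − 4·row B = (22, 1, −4)   [check: 1·330 − 4·77 = 22]
  77 = 3·22 + 11   → row D = row B − 3·row C = (11, −3, 13)   [check: −3·330 + 13·77 = 11]
  22 = 2·11 + 0   → remainder 0, stop. gcd = 11 (last nonzero row D).
So gcd(77, 330) = 11, with Bézout identity −3·330 + 13·77 = 11. Containment (⊇): the Bézout identity exhibits 11 as an element of (77, 330), giving (11) ⊆ (77, 330). Containment (⊆): since 11 | 77 and 11 | 330 (77 = 11·7, 330 = 11·30), every Z-linear combination of 77 and 330 is divisible by 11, so (77, 330) ⊆ (11). Therefore (77, 330) = (11), d = 11.

Final answer: (77, 330) = (11); d = 11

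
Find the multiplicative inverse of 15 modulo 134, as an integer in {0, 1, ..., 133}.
Apply the extended Euclidean algorithm to (134, 15), tracking rows (r, s, t) with s·134 + t·15 = r. Each division r_prev = q·r_cur + r_new produces the new row as (previous row) − q·(current row):
  row A: (134, 1, 0)   [1·134 + 0·15 = 134]
  row B: (15, 0, 1)   [0·134 + 1·15 = 15]
  134 = 8·15 + 14   → row C = row A − 8·row B = (14, 1, −8)   [check: 1·134 − 8·15 = 14]
  15 = 1·14 + 1   → row D = row B − 1·row C = (1, −1, 9)   [check: −1·134 + 9·15 = 1]
  14 = 14·1 + 0   → remainder 0, stop. gcd = 1 (last nonzero row D).
The gcd is 1, so 15 is invertible mod 134. The last nonzero row gives −1·134 + 9·15 = 1, so t = 9. So 15^(−1) ≡ 9 (mod 134). Verify: 15 · 9 = 135 ≡ 1 (mod 134). ✓

Final answer: 15^(−1) ≡ 9 (mod 134)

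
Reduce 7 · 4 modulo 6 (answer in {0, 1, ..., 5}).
4

Reduce the factors first: 7 ≡ 1 (mod 6), so 7 · 4 ≡ 1 · 4 (mod 6). 1 · 4 = 4. Dividing by 6: 4 = 0·6 + 4. So (7 · 4) mod 6 = 4.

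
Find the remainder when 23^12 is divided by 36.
Use repeated squaring. Binary(12) = 1100. Walk through the bits of the exponent 12 left-to-right: at each bit after the leading one, square the running value, then multiply by 23 if the bit is 1 (always reducing mod 36):
  bit 1 = 1 (leading): start with 23.
  bit 2 = 1: square 23^2 = 529 ≡ 25; bit is 1, so multiply 25·23 = 575 ≡ 35 (mod 36).
  bit 3 = 0: square 35^2 = 1225 ≡ 1 (mod 36).
  bit 4 = 0: square 1^2 = 1 (mod 36).
Final value: 23^12 ≡ 1 (mod 36).

Final answer: 1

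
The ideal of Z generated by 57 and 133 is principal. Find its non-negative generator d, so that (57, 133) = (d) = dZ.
In the PID Z, (a, b) is generated by gcd(a, b). Compute gcd(133, 57) with the extended Euclidean algorithm, tracking rows (r, s, t) with s·133 + t·57 = r:
  row A: (133, 1, 0)   [1·133 + 0·57 = 133]
  row B: (57, 0, 1)   [0·133 + 1·57 = 57]
  133 = 2·57 + 19   → row C = row A − 2·row B = (19, 1, −2)   [check: 1·133 − 2·57 = 19]
  57 = 3·19 + 0   → remainder 0, stop. gcd = 19 (last nonzero row C).
So gcd(57, 133) = 19, with Bézout identity 1·133 − 2·57 = 19. Containment (⊇): the Bézout identity exhibits 19 as an element of (57, 133), giving (19) ⊆ (57, 133). Containment (⊆): since 19 | 57 and 19 | 133 (57 = 19·3, 133 = 19·7), every Z-linear combination of 57 and 133 is divisible by 19, so (57, 133) ⊆ (19). Therefore (57, 133) = (19), d = 19.

Final answer: (57, 133) = (19); d = 19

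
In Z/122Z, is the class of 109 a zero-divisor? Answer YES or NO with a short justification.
NO

gcd(109, 122) = 1, so 109 is a unit in Z/122Z (it has a multiplicative inverse). A unit cannot be a zero-divisor: if 109·b ≡ 0 then multiplying both sides by 109^(−1) gives b ≡ 0. So 109 is not a zero-divisor.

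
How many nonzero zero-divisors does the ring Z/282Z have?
Z/282Z has 189 nonzero zero-divisors

In Z/282Z each nonzero element is either a unit (gcd with 282 is 1) or a zero-divisor (gcd > 1). The number of units is φ(282): factorise 282 = 2 · 3 · 47, so φ(282) = (2 − 1) · (3 − 1) · (47 − 1) = 1 · 2 · 46 = 92. The nonzero elements number 282 − 1 = 281. Hence the nonzero zero-divisors number 281 − 92 = 189.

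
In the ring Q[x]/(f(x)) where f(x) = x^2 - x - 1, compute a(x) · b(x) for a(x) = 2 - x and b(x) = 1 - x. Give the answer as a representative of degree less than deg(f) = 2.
a · b ≡ 3 - 2·x (mod f(x))

First multiply in Q[x] without reducing: a · b = x^2 - 3·x + 2. Now divide by f(x) = x^2 - x - 1, eliminating the leading term at each step:
  leading term x^2: subtract (1)·f(x) = x^2 - x - 1, leaving 3 - 2·x
The degree is now < 2, so this is the remainder. Hence a · b ≡ 3 - 2·x in Q[x]/(f).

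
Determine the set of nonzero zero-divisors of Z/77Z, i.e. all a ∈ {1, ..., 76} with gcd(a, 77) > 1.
An element a ∈ Z/77Z (with a ≠ 0) is a zero-divisor iff gcd(a, 77) > 1 (because a is a unit precisely when gcd(a, n) = 1, and in Z/nZ every nonzero, non-unit element is a zero-divisor). Scan a = 1, ..., 76 and keep those with gcd(a, 77) > 1:
  gcd(7, 77) = 7, gcd(11, 77) = 11, gcd(14, 77) = 7, gcd(21, 77) = 7, gcd(22, 77) = 11, gcd(28, 77) = 7, gcd(33, 77) = 11, gcd(35, 77) = 7, gcd(42, 77) = 7, gcd(44, 77) = 11, gcd(49, 77) = 7, gcd(55, 77) = 11, gcd(56, 77) = 7, gcd(63, 77) = 7, gcd(66, 77) = 11, gcd(70, 77) = 7.
All other a ∈ {1, ..., 76} have gcd(a, 77) = 1 and are units. So the nonzero zero-divisors are exactly the 16 values of a appearing in this scan.

Final answer: nonzero zero-divisors of Z/77Z = {7, 11, 14, 21, 22, 28, 33, 35, 42, 44, 49, 55, 56, 63, 66, 70}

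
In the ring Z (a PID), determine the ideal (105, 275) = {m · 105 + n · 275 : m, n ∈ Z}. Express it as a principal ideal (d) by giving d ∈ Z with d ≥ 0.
In the PID Z, (a, b) is generated by gcd(a, b). Compute gcd(275, 105) with the extended Euclidean algorithm, tracking rows (r, s, t) with s·275 + t·105 = r:
  row A: (275, 1, 0)   [1·275 + 0·105 = 275]
  row B: (105, 0, 1)   [0·275 + 1·105 = 105]
  275 = 2·105 + 65   → row C = row A − 2·row B = (65, 1, −2)   [check: 1·275 − 2·105 = 65]
  105 = 1·65 + 40   → row D = row B − 1·row C = (40, −1, 3)   [check: −1·275 + 3·105 = 40]
  65 = 1·40 + 25   → row E = row C − 1·row D = (25, 2, −5)   [check: 2·275 − 5·105 = 25]
  40 = 1·25 + 15   → row F = row D − 1·row E = (15, −3, 8)   [check: −3·275 + 8·105 = 15]
  25 = 1·15 + 10   → row G = row E − 1·row F = (10, 5, −13)   [check: 5·275 − 13·105 = 10]
  15 = 1·10 + 5   → row H = row F − 1·row G = (5, −8, 21)   [check: −8·275 + 21·105 = 5]
  10 = 2·5 + 0   → remainder 0, stop. gcd = 5 (last nonzero row H).
So gcd(105, 275) = 5, with Bézout identity −8·275 + 21·105 = 5. Containment (⊇): the Bézout identity exhibits 5 as an element of (105, 275), giving (5) ⊆ (105, 275). Containment (⊆): since 5 | 105 and 5 | 275 (105 = 5·21, 275 = 5·55), every Z-linear combination of 105 and 275 is divisible by 5, so (105, 275) ⊆ (5). Therefore (105, 275) = (5), d = 5.

Final answer: (105, 275) = (5); d = 5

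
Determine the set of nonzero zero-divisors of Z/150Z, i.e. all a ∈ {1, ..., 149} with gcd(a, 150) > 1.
An element a ∈ Z/150Z (with a ≠ 0) is a zero-divisor iff gcd(a, 150) > 1 (because a is a unit precisely when gcd(a, n) = 1, and in Z/nZ every nonzero, non-unit element is a zero-divisor). Scan a = 1, ..., 149 and keep those with gcd(a, 150) > 1:
  gcd(2, 150) = 2, gcd(3, 150) = 3, gcd(4, 150) = 2, gcd(5, 150) = 5, gcd(6, 150) = 6, gcd(8, 150) = 2, gcd(9, 150) = 3, gcd(10, 150) = 10, gcd(12, 150) = 6, gcd(14, 150) = 2, gcd(15, 150) = 15, gcd(16, 150) = 2, gcd(18, 150) = 6, gcd(20, 150) = 10, gcd(21, 150) = 3, gcd(22, 150) = 2, gcd(24, 150) = 6, gcd(25, 150) = 25, gcd(26, 150) = 2, gcd(27, 150) = 3, gcd(28, 150) = 2, gcd(30, 150) = 30, gcd(32, 150) = 2, gcd(33, 150) = 3, gcd(34, 150) = 2, gcd(35, 150) = 5, gcd(36, 150) = 6, gcd(38, 150) = 2, gcd(39, 150) = 3, gcd(40, 150) = 10, gcd(42, 150) = 6, gcd(44, 150) = 2, gcd(45, 150) = 15, gcd(46, 150) = 2, gcd(48, 150) = 6, gcd(50, 150) = 50, gcd(51, 150) = 3, gcd(52, 150) = 2, gcd(54, 150) = 6, gcd(55, 150) = 5, gcd(56, 150) = 2, gcd(57, 150) = 3, gcd(58, 150) = 2, gcd(60, 150) = 30, gcd(62, 150) = 2, gcd(63, 150) = 3, gcd(64, 150) = 2, gcd(65, 150) = 5, gcd(66, 150) = 6, gcd(68, 150) = 2, gcd(69, 150) = 3, gcd(70, 150) = 10, gcd(72, 150) = 6, gcd(74, 150) = 2, gcd(75, 150) = 75, gcd(76, 150) = 2, gcd(78, 150) = 6, gcd(80, 150) = 10, gcd(81, 150) = 3, gcd(82, 150) = 2, gcd(84, 150) = 6, gcd(85, 150) = 5, gcd(86, 150) = 2, gcd(87, 150) = 3, gcd(88, 150) = 2, gcd(90, 150) = 30, gcd(92, 150) = 2, gcd(93, 150) = 3, gcd(94, 150) = 2, gcd(95, 150) = 5, gcd(96, 150) = 6, gcd(98, 150) = 2, gcd(99, 150) = 3, gcd(100, 150) = 50, gcd(102, 150) = 6, gcd(104, 150) = 2, gcd(105, 150) = 15, gcd(106, 150) = 2, gcd(108, 150) = 6, gcd(110, 150) = 10, gcd(111, 150) = 3, gcd(112, 150) = 2, gcd(114, 150) = 6, gcd(115, 150) = 5, gcd(116, 150) = 2, gcd(117, 150) = 3, gcd(118, 150) = 2, gcd(120, 150) = 30, gcd(122, 150) = 2, gcd(123, 150) = 3, gcd(124, 150) = 2, gcd(125, 150) = 25, gcd(126, 150) = 6, gcd(128, 150) = 2, gcd(129, 150) = 3, gcd(130, 150) = 10, gcd(132, 150) = 6, gcd(134, 150) = 2, gcd(135, 150) = 15, gcd(136, 150) = 2, gcd(138, 150) = 6, gcd(140, 150) = 10, gcd(141, 150) = 3, gcd(142, 150) = 2, gcd(144, 150) = 6, gcd(145, 150) = 5, gcd(146, 150) = 2, gcd(147, 150) = 3, gcd(148, 150) = 2.
All other a ∈ {1, ..., 149} have gcd(a, 150) = 1 and are units. So the nonzero zero-divisors are exactly the 109 values of a appearing in this scan.

Final answer: nonzero zero-divisors of Z/150Z = {2, 3, 4, 5, 6, 8, 9, 10, 12, 14, 15, 16, 18, 20, 21, 22, 24, 25, 26, 27, 28, 30, 32, 33, 34, 35, 36, 38, 39, 40, 42, 44, 45, 46, 48, 50, 51, 52, 54, 55, 56, 57, 58, 60, 62, 63, 64, 65, 66, 68, 69, 70, 72, 74, 75, 76, 78, 80, 81, 82, 84, 85, 86, 87, 88, 90, 92, 93, 94, 95, 96, 98, 99, 100, 102, 104, 105, 106, 108, 110, 111, 112, 114, 115, 116, 117, 118, 120, 122, 123, 124, 125, 126, 128, 129, 130, 132, 134, 135, 136, 138, 140, 141, 142, 144, 145, 146, 147, 148}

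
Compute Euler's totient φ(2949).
φ is multiplicative, with φ(p^e) = p^e − p^(e−1). Factorise 2949 = 3 · 983. Then
  φ(2949) = (3 − 1) · (983 − 1) = 2 · 982 = 1964.

Final answer: φ(2949) = 1964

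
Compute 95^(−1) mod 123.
Apply the extended Euclidean algorithm to (123, 95), tracking rows (r, s, t) with s·123 + t·95 = r. Each division r_prev = q·r_cur + r_new produces the new row as (previous row) − q·(current row):
  row A: (123, 1, 0)   [1·123 + 0·95 = 123]
  row B: (95, 0, 1)   [0·123 + 1·95 = 95]
  123 = 1·95 + 28   → row C = row A − 1·row B = (28, 1, −1)   [check: 1·123 − 1·95 = 28]
  95 = 3·28 + 11   → row D = row B − 3·row C = (11, −3, 4)   [check: −3·123 + 4·95 = 11]
  28 = 2·11 + 6   → row E = row C − 2·row D = (6, 7, −9)   [check: 7·123 − 9·95 = 6]
  11 = 1·6 + 5   → row F = row D − 1·row E = (5, −10, 13)   [check: −10·123 + 13·95 = 5]
  6 = 1·5 + 1   → row G = row E − 1·row F = (1, 17, −22)   [check: 17·123 − 22·95 = 1]
  5 = 5·1 + 0   → remainder 0, stop. gcd = 1 (last nonzero row G).
The gcd is 1, so 95 is invertible mod 123. The last nonzero row gives 17·123 − 22·95 = 1, so t = −22. So 95^(−1) ≡ −22 ≡ 101 (mod 123). Verify: 95 · 101 = 9595 ≡ 1 (mod 123). ✓

Final answer: 95^(−1) ≡ 101 (mod 123)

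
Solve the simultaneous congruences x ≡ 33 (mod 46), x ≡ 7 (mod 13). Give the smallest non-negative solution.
The moduli 46, 13 are pairwise coprime, so by the CRT there is a unique solution mod 46·13 = 598.
Solve by successive substitution. Start with x ≡ 33 (mod 46).
  Combine with x ≡ 7 (mod 13): write x = 33 + 46·t and require 33 + 46·t ≡ 7 (mod 13), i.e. 46·t ≡ 7 − 33 ≡ 0 (mod 13). Since 46^(−1) ≡ 2 (mod 13) (46 ≡ 7 (mod 13)), t ≡ 2·0 ≡ 0 (mod 13). So x ≡ 33 + 46·0 = 33 (mod 598).
Unique solution in [0, 598): x = 33.

Final answer: x ≡ 33 (mod 598); the representative in [0, 598) is 33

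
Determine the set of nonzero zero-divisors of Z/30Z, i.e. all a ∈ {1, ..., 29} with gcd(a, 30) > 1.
An element a ∈ Z/30Z (with a ≠ 0) is a zero-divisor iff gcd(a, 30) > 1 (because a is a unit precisely when gcd(a, n) = 1, and in Z/nZ every nonzero, non-unit element is a zero-divisor). Scan a = 1, ..., 29 and keep those with gcd(a, 30) > 1:
  gcd(2, 30) = 2, gcd(3, 30) = 3, gcd(4, 30) = 2, gcd(5, 30) = 5, gcd(6, 30) = 6, gcd(8, 30) = 2, gcd(9, 30) = 3, gcd(10, 30) = 10, gcd(12, 30) = 6, gcd(14, 30) = 2, gcd(15, 30) = 15, gcd(16, 30) = 2, gcd(18, 30) = 6, gcd(20, 30) = 10, gcd(21, 30) = 3, gcd(22, 30) = 2, gcd(24, 30) = 6, gcd(25, 30) = 5, gcd(26, 30) = 2, gcd(27, 30) = 3, gcd(28, 30) = 2.
All other a ∈ {1, ..., 29} have gcd(a, 30) = 1 and are units. So the nonzero zero-divisors are exactly the 21 values of a appearing in this scan.

Final answer: nonzero zero-divisors of Z/30Z = {2, 3, 4, 5, 6, 8, 9, 10, 12, 14, 15, 16, 18, 20, 21, 22, 24, 25, 26, 27, 28}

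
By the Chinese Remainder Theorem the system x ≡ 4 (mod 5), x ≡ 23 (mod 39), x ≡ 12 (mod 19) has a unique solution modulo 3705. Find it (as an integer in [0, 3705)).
The moduli 5, 39, 19 are pairwise coprime, so by the CRT there is a unique solution mod 5·39·19 = 3705.
Solve by successive substitution. Start with x ≡ 4 (mod 5).
  Combine with x ≡ 23 (mod 39): write x = 4 + 5·t and require 4 + 5·t ≡ 23 (mod 39), i.e. 5·t ≡ 23 − 4 ≡ 19 (mod 39). Since 5^(−1) ≡ 8 (mod 39), t ≡ 8·19 ≡ 35 (mod 39). So x ≡ 4 + 5·35 = 179 (mod 195).
  Combine with x ≡ 12 (mod 19): write x = 179 + 195·t and require 179 + 195·t ≡ 12 (mod 19), i.e. 195·t ≡ 12 − 179 ≡ 4 (mod 19). Since 195^(−1) ≡ 4 (mod 19) (195 ≡ 5 (mod 19)), t ≡ 4·4 ≡ 16 (mod 19). So x ≡ 179 + 195·16 = 3299 (mod 3705).
Unique solution in [0, 3705): x = 3299.

Final answer: x ≡ 3299 (mod 3705); the representative in [0, 3705) is 3299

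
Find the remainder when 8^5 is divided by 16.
Use repeated squaring. Binary(5) = 101. Walk through the bits of the exponent 5 left-to-right: at each bit after the leading one, square the running value, then multiply by 8 if the bit is 1 (always reducing mod 16):
  bit 1 = 1 (leading): start with 8.
  bit 2 = 0: square 8^2 = 64 ≡ 0 (mod 16).
  bit 3 = 1: square 0^2 = 0; bit is 1, so multiply 0·8 = 0 (mod 16).
Final value: 8^5 ≡ 0 (mod 16).

Final answer: 0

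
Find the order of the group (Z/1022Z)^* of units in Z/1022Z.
(Z/1022Z)^* consists of the classes a with gcd(a, 1022) = 1, so its order is φ(1022). φ is multiplicative, with φ(p^e) = p^e − p^(e−1). Factorise 1022 = 2 · 7 · 73. Then
  φ(1022) = (2 − 1) · (7 − 1) · (73 − 1) = 1 · 6 · 72 = 432.
Thus |(Z/1022Z)^*| = 432.

Final answer: |(Z/1022Z)^*| = 432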